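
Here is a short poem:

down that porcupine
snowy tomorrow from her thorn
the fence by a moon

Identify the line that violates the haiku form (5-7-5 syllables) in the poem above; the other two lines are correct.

Line 2

Line 1: down(1) + that(1) + porcupine(3) = 5 ✓
Line 2: snowy(2) + tomorrow(3) + from(1) + her(1) + thorn(1) = 8 (expected 7)
Line 3: the(1) + fence(1) + by(1) + a(1) + moon(1) = 5 ✓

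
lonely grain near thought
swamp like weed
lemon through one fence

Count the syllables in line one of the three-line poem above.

Line one: lonely (2), grain (1), near (1), thought (1) → 5

5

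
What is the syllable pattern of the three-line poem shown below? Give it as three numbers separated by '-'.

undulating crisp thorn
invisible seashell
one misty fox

6-6-4

Line 1: undulating (4), crisp (1), thorn (1) → 6
Line 2: invisible (4), seashell (2) → 6
Line 3: one (1), misty (2), fox (1) → 4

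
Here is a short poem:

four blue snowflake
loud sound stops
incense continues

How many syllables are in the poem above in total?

12

Line 1: four(1) + blue(1) + snowflake(2) = 4
Line 2: loud(1) + sound(1) + stops(1) = 3
Line 3: incense(2) + continues(3) = 5
Total: 4 + 3 + 5 = 12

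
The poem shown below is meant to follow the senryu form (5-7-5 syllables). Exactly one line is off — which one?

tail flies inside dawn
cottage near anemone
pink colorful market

The third line

Line 1: tail (1), flies (1), inside (2), dawn (1) → 5 ✓
Line 2: cottage (2), near (1), anemone (4) → 7 ✓
Line 3: pink (1), colorful (3), market (2) → 6 (expected 5)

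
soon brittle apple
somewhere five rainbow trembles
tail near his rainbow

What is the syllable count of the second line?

The second line: somewhere (2), five (1), rainbow (2), trembles (2) → 7

7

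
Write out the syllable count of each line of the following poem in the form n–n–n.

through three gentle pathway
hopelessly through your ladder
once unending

Line 1: "through three gentle pathway": 1+1+2+2 = 6
Line 2: "hopelessly through your ladder": 3+1+1+2 = 7
Line 3: "once unending": 1+3 = 4

6–7–4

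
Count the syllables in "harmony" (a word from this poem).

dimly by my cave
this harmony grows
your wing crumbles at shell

3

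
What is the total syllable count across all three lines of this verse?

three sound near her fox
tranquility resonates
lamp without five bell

17

Line 1: "three sound near her fox": 1+1+1+1+1 = 5
Line 2: "tranquility resonates": 4+3 = 7
Line 3: "lamp without five bell": 1+2+1+1 = 5
Total: 5 + 7 + 5 = 17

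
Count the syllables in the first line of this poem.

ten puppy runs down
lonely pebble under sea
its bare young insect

The first line: "ten puppy runs down": 1+2+1+1 = 5

5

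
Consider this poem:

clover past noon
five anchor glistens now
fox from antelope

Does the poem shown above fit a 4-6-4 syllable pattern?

Line 1: clover (2), past (1), noon (1) → 4 ✓
Line 2: five (1), anchor (2), glistens (2), now (1) → 6 ✓
Line 3: fox (1), from (1), antelope (3) → 5 (expected 4)

No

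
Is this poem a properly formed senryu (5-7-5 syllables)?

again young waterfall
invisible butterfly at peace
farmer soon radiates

No

Line 1: again(2) + young(1) + waterfall(3) = 6 (expected 5)
Line 2: invisible(4) + butterfly(3) + at(1) + peace(1) = 9 (expected 7)
Line 3: farmer(2) + soon(1) + radiates(3) = 6 (expected 5)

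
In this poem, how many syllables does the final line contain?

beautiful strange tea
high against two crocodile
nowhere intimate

The final line: "nowhere intimate": 2+3 = 5

5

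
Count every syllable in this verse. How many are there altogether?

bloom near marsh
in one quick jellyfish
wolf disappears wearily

16

Line 1: bloom(1) + near(1) + marsh(1) = 3
Line 2: in(1) + one(1) + quick(1) + jellyfish(3) = 6
Line 3: wolf(1) + disappears(3) + wearily(3) = 7
Total: 3 + 6 + 7 = 16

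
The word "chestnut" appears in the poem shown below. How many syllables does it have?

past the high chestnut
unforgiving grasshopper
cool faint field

2

"chestnut" has 2 syllables.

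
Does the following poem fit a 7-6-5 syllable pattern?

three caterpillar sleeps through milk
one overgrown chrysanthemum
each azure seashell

Line 1: three(1) + caterpillar(4) + sleeps(1) + through(1) + milk(1) = 8 (expected 7)
Line 2: one(1) + overgrown(3) + chrysanthemum(4) = 8 (expected 6)
Line 3: each(1) + azure(2) + seashell(2) = 5 ✓

No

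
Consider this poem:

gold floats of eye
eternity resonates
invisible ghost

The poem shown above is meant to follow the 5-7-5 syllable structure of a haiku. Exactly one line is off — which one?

The first line

Line 1: "gold floats of eye": 1+1+1+1 = 4 (expected 5)
Line 2: "eternity resonates": 4+3 = 7 ✓
Line 3: "invisible ghost": 4+1 = 5 ✓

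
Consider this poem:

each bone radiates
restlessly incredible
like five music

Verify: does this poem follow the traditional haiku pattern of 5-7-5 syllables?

No

Line 1: each(1) + bone(1) + radiates(3) = 5 ✓
Line 2: restlessly(3) + incredible(4) = 7 ✓
Line 3: like(1) + five(1) + music(2) = 4 (expected 5)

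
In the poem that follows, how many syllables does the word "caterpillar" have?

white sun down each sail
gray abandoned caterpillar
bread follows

"caterpillar" has 4 syllables.

4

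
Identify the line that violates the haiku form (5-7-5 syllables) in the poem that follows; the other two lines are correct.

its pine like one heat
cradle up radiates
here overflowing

Line 1: "its pine like one heat": 1+1+1+1+1 = 5 ✓
Line 2: "cradle up radiates": 2+1+3 = 6 (expected 7)
Line 3: "here overflowing": 1+4 = 5 ✓

The second line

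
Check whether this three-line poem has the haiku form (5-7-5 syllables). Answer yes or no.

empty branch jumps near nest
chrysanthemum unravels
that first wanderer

Line 1: empty (2), branch (1), jumps (1), near (1), nest (1) → 6 (expected 5)
Line 2: chrysanthemum (4), unravels (3) → 7 ✓
Line 3: that (1), first (1), wanderer (3) → 5 ✓

No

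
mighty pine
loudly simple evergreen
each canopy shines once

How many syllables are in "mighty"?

2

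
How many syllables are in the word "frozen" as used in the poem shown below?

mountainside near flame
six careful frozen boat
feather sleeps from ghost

"frozen" has 2 syllables.

2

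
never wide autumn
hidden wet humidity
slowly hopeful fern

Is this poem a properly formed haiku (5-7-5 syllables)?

Line 1: never(2) + wide(1) + autumn(2) = 5 ✓
Line 2: hidden(2) + wet(1) + humidity(4) = 7 ✓
Line 3: slowly(2) + hopeful(2) + fern(1) = 5 ✓

Yes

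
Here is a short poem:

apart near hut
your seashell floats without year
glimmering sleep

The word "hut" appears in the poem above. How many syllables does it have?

1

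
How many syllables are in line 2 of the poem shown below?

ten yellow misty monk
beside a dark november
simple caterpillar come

7

Line 2: "beside a dark november": 2+1+1+3 = 7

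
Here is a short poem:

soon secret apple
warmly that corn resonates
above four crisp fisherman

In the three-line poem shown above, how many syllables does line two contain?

Line two: warmly (2), that (1), corn (1), resonates (3) → 7

7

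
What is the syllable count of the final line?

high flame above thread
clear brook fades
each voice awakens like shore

The final line: each (1), voice (1), awakens (3), like (1), shore (1) → 7

7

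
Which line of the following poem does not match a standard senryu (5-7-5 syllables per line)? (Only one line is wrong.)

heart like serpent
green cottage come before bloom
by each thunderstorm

Line 1: heart (1), like (1), serpent (2) → 4 (expected 5)
Line 2: green (1), cottage (2), come (1), before (2), bloom (1) → 7 ✓
Line 3: by (1), each (1), thunderstorm (3) → 5 ✓

Line 1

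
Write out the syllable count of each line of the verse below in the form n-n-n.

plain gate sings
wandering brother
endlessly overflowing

Line 1: plain (1), gate (1), sings (1) → 3
Line 2: wandering (3), brother (2) → 5
Line 3: endlessly (3), overflowing (4) → 7

3-5-7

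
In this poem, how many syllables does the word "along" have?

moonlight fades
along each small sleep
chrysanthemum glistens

2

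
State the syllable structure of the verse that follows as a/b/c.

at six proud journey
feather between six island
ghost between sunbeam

Line 1: at(1) + six(1) + proud(1) + journey(2) = 5
Line 2: feather(2) + between(2) + six(1) + island(2) = 7
Line 3: ghost(1) + between(2) + sunbeam(2) = 5

5/7/5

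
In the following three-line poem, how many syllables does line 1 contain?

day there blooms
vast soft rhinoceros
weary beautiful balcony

3

Line 1: "day there blooms": 1+1+1 = 3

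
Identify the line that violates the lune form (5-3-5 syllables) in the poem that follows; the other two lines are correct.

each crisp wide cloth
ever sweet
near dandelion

Line 1: each(1) + crisp(1) + wide(1) + cloth(1) = 4 (expected 5)
Line 2: ever(2) + sweet(1) = 3 ✓
Line 3: near(1) + dandelion(4) = 5 ✓

Line 1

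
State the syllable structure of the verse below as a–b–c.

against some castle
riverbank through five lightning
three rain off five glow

Line 1: against (2), some (1), castle (2) → 5
Line 2: riverbank (3), through (1), five (1), lightning (2) → 7
Line 3: three (1), rain (1), off (1), five (1), glow (1) → 5

5–7–5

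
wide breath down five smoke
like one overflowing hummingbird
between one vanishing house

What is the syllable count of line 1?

5

Line 1: wide(1) + breath(1) + down(1) + five(1) + smoke(1) = 5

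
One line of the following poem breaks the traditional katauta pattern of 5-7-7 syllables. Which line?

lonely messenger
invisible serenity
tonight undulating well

Line 2

Line 1: lonely (2), messenger (3) → 5 ✓
Line 2: invisible (4), serenity (4) → 8 (expected 7)
Line 3: tonight (2), undulating (4), well (1) → 7 ✓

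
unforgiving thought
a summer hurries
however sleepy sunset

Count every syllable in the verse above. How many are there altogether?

17

Line 1: "unforgiving thought": 4+1 = 5
Line 2: "a summer hurries": 1+2+2 = 5
Line 3: "however sleepy sunset": 3+2+2 = 7
Total: 5 + 5 + 7 = 17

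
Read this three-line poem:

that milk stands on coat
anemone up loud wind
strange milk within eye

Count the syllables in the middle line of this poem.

7

The middle line: "anemone up loud wind": 4+1+1+1 = 7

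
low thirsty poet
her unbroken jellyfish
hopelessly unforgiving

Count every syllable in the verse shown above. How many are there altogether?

19

Line 1: "low thirsty poet": 1+2+2 = 5
Line 2: "her unbroken jellyfish": 1+3+3 = 7
Line 3: "hopelessly unforgiving": 3+4 = 7
Total: 5 + 7 + 7 = 19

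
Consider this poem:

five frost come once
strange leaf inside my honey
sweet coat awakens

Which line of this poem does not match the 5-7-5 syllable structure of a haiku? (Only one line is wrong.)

The first line

Line 1: five (1), frost (1), come (1), once (1) → 4 (expected 5)
Line 2: strange (1), leaf (1), inside (2), my (1), honey (2) → 7 ✓
Line 3: sweet (1), coat (1), awakens (3) → 5 ✓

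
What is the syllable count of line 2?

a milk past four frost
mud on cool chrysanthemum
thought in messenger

Line 2: mud (1), on (1), cool (1), chrysanthemum (4) → 7

7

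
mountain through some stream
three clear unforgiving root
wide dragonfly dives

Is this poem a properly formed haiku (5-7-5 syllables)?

Line 1: mountain (2), through (1), some (1), stream (1) → 5 ✓
Line 2: three (1), clear (1), unforgiving (4), root (1) → 7 ✓
Line 3: wide (1), dragonfly (3), dives (1) → 5 ✓

Yes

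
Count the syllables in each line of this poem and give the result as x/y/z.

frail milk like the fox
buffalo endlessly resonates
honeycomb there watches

Line 1: frail (1), milk (1), like (1), the (1), fox (1) → 5
Line 2: buffalo (3), endlessly (3), resonates (3) → 9
Line 3: honeycomb (3), there (1), watches (2) → 6

5/9/6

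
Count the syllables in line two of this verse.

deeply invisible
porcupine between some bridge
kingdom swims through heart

Line two: porcupine(3) + between(2) + some(1) + bridge(1) = 7

7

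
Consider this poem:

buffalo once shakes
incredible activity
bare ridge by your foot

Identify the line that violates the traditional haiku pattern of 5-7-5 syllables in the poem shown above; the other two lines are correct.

Line 1: buffalo(3) + once(1) + shakes(1) = 5 ✓
Line 2: incredible(4) + activity(4) = 8 (expected 7)
Line 3: bare(1) + ridge(1) + by(1) + your(1) + foot(1) = 5 ✓

Line 2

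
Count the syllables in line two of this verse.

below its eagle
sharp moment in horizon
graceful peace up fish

Line two: "sharp moment in horizon": 1+2+1+3 = 7

7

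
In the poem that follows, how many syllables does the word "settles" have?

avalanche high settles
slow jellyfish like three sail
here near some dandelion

2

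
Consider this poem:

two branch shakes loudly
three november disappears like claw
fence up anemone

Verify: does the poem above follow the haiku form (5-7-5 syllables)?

No

Line 1: "two branch shakes loudly": 1+1+1+2 = 5 ✓
Line 2: "three november disappears like claw": 1+3+3+1+1 = 9 (expected 7)
Line 3: "fence up anemone": 1+1+4 = 6 (expected 5)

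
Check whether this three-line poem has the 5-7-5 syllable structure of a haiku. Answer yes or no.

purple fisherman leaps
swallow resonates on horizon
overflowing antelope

Line 1: purple (2), fisherman (3), leaps (1) → 6 (expected 5)
Line 2: swallow (2), resonates (3), on (1), horizon (3) → 9 (expected 7)
Line 3: overflowing (4), antelope (3) → 7 (expected 5)

No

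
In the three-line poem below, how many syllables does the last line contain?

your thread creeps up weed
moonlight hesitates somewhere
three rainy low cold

The last line: three (1), rainy (2), low (1), cold (1) → 5

5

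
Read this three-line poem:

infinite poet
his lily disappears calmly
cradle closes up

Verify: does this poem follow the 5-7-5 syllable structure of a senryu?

Line 1: "infinite poet": 3+2 = 5 ✓
Line 2: "his lily disappears calmly": 1+2+3+2 = 8 (expected 7)
Line 3: "cradle closes up": 2+2+1 = 5 ✓

No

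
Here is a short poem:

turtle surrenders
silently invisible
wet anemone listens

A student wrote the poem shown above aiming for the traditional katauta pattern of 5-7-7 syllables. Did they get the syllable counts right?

Line 1: turtle (2), surrenders (3) → 5 ✓
Line 2: silently (3), invisible (4) → 7 ✓
Line 3: wet (1), anemone (4), listens (2) → 7 ✓

Yes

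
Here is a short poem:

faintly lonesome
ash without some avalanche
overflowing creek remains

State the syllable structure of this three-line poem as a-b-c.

Line 1: "faintly lonesome": 2+2 = 4
Line 2: "ash without some avalanche": 1+2+1+3 = 7
Line 3: "overflowing creek remains": 4+1+2 = 7

4-7-7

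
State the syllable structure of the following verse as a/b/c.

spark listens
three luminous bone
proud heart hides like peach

Line 1: spark (1), listens (2) → 3
Line 2: three (1), luminous (3), bone (1) → 5
Line 3: proud (1), heart (1), hides (1), like (1), peach (1) → 5

3/5/5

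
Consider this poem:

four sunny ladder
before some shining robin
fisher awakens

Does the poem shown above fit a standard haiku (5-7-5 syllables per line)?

Yes

Line 1: four(1) + sunny(2) + ladder(2) = 5 ✓
Line 2: before(2) + some(1) + shining(2) + robin(2) = 7 ✓
Line 3: fisher(2) + awakens(3) = 5 ✓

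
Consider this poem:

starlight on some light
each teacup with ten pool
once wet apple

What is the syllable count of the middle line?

6

The middle line: "each teacup with ten pool": 1+2+1+1+1 = 6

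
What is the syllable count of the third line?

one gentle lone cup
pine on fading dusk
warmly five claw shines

The third line: warmly(2) + five(1) + claw(1) + shines(1) = 5

5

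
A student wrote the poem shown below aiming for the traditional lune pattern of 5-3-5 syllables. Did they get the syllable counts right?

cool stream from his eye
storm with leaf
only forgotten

Line 1: cool (1), stream (1), from (1), his (1), eye (1) → 5 ✓
Line 2: storm (1), with (1), leaf (1) → 3 ✓
Line 3: only (2), forgotten (3) → 5 ✓

Yes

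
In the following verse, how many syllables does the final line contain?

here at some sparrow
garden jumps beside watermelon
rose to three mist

The final line: "rose to three mist": 1+1+1+1 = 4

4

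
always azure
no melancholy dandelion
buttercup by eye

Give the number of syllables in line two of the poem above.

9

Line two: no (1), melancholy (4), dandelion (4) → 9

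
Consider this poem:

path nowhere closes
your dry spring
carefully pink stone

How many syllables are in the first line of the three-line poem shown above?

5

The first line: "path nowhere closes": 1+2+2 = 5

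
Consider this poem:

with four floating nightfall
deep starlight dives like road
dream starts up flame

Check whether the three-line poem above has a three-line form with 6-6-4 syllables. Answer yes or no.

Yes

Line 1: with(1) + four(1) + floating(2) + nightfall(2) = 6 ✓
Line 2: deep(1) + starlight(2) + dives(1) + like(1) + road(1) = 6 ✓
Line 3: dream(1) + starts(1) + up(1) + flame(1) = 4 ✓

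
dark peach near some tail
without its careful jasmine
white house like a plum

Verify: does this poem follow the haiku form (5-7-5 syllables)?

Line 1: "dark peach near some tail": 1+1+1+1+1 = 5 ✓
Line 2: "without its careful jasmine": 2+1+2+2 = 7 ✓
Line 3: "white house like a plum": 1+1+1+1+1 = 5 ✓

Yes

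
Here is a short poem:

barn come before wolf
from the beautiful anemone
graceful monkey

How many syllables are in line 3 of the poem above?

Line 3: graceful(2) + monkey(2) = 4

4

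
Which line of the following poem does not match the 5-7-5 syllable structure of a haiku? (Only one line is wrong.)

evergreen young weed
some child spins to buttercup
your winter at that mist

The third line

Line 1: evergreen (3), young (1), weed (1) → 5 ✓
Line 2: some (1), child (1), spins (1), to (1), buttercup (3) → 7 ✓
Line 3: your (1), winter (2), at (1), that (1), mist (1) → 6 (expected 5)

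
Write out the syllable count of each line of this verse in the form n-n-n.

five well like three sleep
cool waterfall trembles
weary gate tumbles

5-6-5

Line 1: "five well like three sleep": 1+1+1+1+1 = 5
Line 2: "cool waterfall trembles": 1+3+2 = 6
Line 3: "weary gate tumbles": 2+1+2 = 5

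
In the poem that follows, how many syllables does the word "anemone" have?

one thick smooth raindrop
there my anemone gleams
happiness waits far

4

"anemone" has 4 syllables.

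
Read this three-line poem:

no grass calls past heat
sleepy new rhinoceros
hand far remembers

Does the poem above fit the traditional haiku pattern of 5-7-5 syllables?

Yes

Line 1: "no grass calls past heat": 1+1+1+1+1 = 5 ✓
Line 2: "sleepy new rhinoceros": 2+1+4 = 7 ✓
Line 3: "hand far remembers": 1+1+3 = 5 ✓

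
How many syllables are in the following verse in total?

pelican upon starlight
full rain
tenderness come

13

Line 1: pelican(3) + upon(2) + starlight(2) = 7
Line 2: full(1) + rain(1) = 2
Line 3: tenderness(3) + come(1) = 4
Total: 7 + 2 + 4 = 13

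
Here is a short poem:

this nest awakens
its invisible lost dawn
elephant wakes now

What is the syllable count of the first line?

The first line: this (1), nest (1), awakens (3) → 5

5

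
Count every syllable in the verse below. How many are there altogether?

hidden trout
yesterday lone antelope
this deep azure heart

15

Line 1: hidden(2) + trout(1) = 3
Line 2: yesterday(3) + lone(1) + antelope(3) = 7
Line 3: this(1) + deep(1) + azure(2) + heart(1) = 5
Total: 3 + 7 + 5 = 15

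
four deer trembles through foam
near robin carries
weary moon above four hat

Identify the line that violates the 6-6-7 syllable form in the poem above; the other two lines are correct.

Line 1: four (1), deer (1), trembles (2), through (1), foam (1) → 6 ✓
Line 2: near (1), robin (2), carries (2) → 5 (expected 6)
Line 3: weary (2), moon (1), above (2), four (1), hat (1) → 7 ✓

Line 2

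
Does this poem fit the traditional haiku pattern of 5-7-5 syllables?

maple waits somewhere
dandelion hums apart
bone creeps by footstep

Line 1: maple (2), waits (1), somewhere (2) → 5 ✓
Line 2: dandelion (4), hums (1), apart (2) → 7 ✓
Line 3: bone (1), creeps (1), by (1), footstep (2) → 5 ✓

Yes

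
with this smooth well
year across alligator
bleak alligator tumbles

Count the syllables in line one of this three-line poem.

4

Line one: with(1) + this(1) + smooth(1) + well(1) = 4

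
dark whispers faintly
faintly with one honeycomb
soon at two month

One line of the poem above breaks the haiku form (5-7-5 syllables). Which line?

Line 1: dark(1) + whispers(2) + faintly(2) = 5 ✓
Line 2: faintly(2) + with(1) + one(1) + honeycomb(3) = 7 ✓
Line 3: soon(1) + at(1) + two(1) + month(1) = 4 (expected 5)

Line 3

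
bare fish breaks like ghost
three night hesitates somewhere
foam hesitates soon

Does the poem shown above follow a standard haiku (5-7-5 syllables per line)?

Line 1: bare(1) + fish(1) + breaks(1) + like(1) + ghost(1) = 5 ✓
Line 2: three(1) + night(1) + hesitates(3) + somewhere(2) = 7 ✓
Line 3: foam(1) + hesitates(3) + soon(1) = 5 ✓

Yes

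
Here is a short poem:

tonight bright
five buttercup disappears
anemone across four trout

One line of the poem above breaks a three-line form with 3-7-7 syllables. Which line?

Line 1: "tonight bright": 2+1 = 3 ✓
Line 2: "five buttercup disappears": 1+3+3 = 7 ✓
Line 3: "anemone across four trout": 4+2+1+1 = 8 (expected 7)

Line 3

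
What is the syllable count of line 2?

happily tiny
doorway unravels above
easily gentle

7

Line 2: doorway(2) + unravels(3) + above(2) = 7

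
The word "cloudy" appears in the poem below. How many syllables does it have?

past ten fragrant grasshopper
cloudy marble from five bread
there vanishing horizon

2

"cloudy" has 2 syllables.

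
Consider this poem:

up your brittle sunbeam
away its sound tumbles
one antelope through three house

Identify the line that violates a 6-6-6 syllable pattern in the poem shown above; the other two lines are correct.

The third line

Line 1: up(1) + your(1) + brittle(2) + sunbeam(2) = 6 ✓
Line 2: away(2) + its(1) + sound(1) + tumbles(2) = 6 ✓
Line 3: one(1) + antelope(3) + through(1) + three(1) + house(1) = 7 (expected 6)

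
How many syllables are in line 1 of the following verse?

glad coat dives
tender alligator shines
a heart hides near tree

3

Line 1: glad(1) + coat(1) + dives(1) = 3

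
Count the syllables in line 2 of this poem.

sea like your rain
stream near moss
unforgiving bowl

Line 2: "stream near moss": 1+1+1 = 3

3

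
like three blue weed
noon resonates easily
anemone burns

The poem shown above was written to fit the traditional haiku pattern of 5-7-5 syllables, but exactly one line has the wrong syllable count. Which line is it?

The first line

Line 1: "like three blue weed": 1+1+1+1 = 4 (expected 5)
Line 2: "noon resonates easily": 1+3+3 = 7 ✓
Line 3: "anemone burns": 4+1 = 5 ✓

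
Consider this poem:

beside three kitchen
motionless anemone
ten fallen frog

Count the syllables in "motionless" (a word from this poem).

3

"motionless" has 3 syllables.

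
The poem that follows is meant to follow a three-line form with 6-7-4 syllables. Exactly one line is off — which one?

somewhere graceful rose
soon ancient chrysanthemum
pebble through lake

Line 1: "somewhere graceful rose": 2+2+1 = 5 (expected 6)
Line 2: "soon ancient chrysanthemum": 1+2+4 = 7 ✓
Line 3: "pebble through lake": 2+1+1 = 4 ✓

The first line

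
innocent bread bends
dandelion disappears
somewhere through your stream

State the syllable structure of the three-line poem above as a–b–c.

Line 1: "innocent bread bends": 3+1+1 = 5
Line 2: "dandelion disappears": 4+3 = 7
Line 3: "somewhere through your stream": 2+1+1+1 = 5

5–7–5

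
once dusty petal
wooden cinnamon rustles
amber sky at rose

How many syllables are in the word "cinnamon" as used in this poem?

"cinnamon" has 3 syllables.

3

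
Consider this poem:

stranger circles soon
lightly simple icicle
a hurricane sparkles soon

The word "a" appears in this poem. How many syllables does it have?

1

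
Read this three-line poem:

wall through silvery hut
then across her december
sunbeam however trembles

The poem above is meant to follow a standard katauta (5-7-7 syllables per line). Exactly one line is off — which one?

The first line

Line 1: wall (1), through (1), silvery (3), hut (1) → 6 (expected 5)
Line 2: then (1), across (2), her (1), december (3) → 7 ✓
Line 3: sunbeam (2), however (3), trembles (2) → 7 ✓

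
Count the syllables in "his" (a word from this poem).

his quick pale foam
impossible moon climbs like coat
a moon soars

1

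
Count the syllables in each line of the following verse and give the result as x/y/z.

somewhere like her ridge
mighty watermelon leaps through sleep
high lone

5/9/2

Line 1: somewhere(2) + like(1) + her(1) + ridge(1) = 5
Line 2: mighty(2) + watermelon(4) + leaps(1) + through(1) + sleep(1) = 9
Line 3: high(1) + lone(1) = 2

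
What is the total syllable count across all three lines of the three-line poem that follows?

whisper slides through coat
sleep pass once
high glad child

Line 1: whisper(2) + slides(1) + through(1) + coat(1) = 5
Line 2: sleep(1) + pass(1) + once(1) = 3
Line 3: high(1) + glad(1) + child(1) = 3
Total: 5 + 3 + 3 = 11

11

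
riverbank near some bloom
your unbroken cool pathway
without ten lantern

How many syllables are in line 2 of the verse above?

7

Line 2: "your unbroken cool pathway": 1+3+1+2 = 7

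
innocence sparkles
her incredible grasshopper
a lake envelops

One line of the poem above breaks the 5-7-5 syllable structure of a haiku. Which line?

The second line

Line 1: innocence (3), sparkles (2) → 5 ✓
Line 2: her (1), incredible (4), grasshopper (3) → 8 (expected 7)
Line 3: a (1), lake (1), envelops (3) → 5 ✓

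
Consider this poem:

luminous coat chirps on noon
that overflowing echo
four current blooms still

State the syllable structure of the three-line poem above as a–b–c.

7–7–5

Line 1: luminous(3) + coat(1) + chirps(1) + on(1) + noon(1) = 7
Line 2: that(1) + overflowing(4) + echo(2) = 7
Line 3: four(1) + current(2) + blooms(1) + still(1) = 5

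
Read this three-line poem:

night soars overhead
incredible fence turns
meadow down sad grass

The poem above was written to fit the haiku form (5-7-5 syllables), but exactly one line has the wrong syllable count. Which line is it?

Line 1: "night soars overhead": 1+1+3 = 5 ✓
Line 2: "incredible fence turns": 4+1+1 = 6 (expected 7)
Line 3: "meadow down sad grass": 2+1+1+1 = 5 ✓

Line 2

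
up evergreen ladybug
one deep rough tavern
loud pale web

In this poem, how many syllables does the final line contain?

3

The final line: loud (1), pale (1), web (1) → 3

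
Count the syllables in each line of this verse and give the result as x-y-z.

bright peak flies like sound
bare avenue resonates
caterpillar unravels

5-7-7

Line 1: bright (1), peak (1), flies (1), like (1), sound (1) → 5
Line 2: bare (1), avenue (3), resonates (3) → 7
Line 3: caterpillar (4), unravels (3) → 7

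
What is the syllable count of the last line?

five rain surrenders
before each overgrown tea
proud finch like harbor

5

The last line: proud (1), finch (1), like (1), harbor (2) → 5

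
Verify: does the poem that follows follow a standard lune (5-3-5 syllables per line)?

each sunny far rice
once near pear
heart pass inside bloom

Line 1: "each sunny far rice": 1+2+1+1 = 5 ✓
Line 2: "once near pear": 1+1+1 = 3 ✓
Line 3: "heart pass inside bloom": 1+1+2+1 = 5 ✓

Yes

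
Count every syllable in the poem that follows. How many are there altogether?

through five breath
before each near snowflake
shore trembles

12

Line 1: through (1), five (1), breath (1) → 3
Line 2: before (2), each (1), near (1), snowflake (2) → 6
Line 3: shore (1), trembles (2) → 3
Total: 3 + 6 + 3 = 12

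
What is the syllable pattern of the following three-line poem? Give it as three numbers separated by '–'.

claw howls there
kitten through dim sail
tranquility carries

3–5–6

Line 1: claw (1), howls (1), there (1) → 3
Line 2: kitten (2), through (1), dim (1), sail (1) → 5
Line 3: tranquility (4), carries (2) → 6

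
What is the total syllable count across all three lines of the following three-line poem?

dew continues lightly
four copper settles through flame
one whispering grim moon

Line 1: "dew continues lightly": 1+3+2 = 6
Line 2: "four copper settles through flame": 1+2+2+1+1 = 7
Line 3: "one whispering grim moon": 1+3+1+1 = 6
Total: 6 + 7 + 6 = 19

19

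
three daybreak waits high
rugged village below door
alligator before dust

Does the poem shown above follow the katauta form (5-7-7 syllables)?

Line 1: three (1), daybreak (2), waits (1), high (1) → 5 ✓
Line 2: rugged (2), village (2), below (2), door (1) → 7 ✓
Line 3: alligator (4), before (2), dust (1) → 7 ✓

Yes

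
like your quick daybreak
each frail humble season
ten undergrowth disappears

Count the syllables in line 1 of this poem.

Line 1: like(1) + your(1) + quick(1) + daybreak(2) = 5

5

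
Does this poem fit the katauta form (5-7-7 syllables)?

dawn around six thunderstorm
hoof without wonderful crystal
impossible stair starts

Line 1: dawn(1) + around(2) + six(1) + thunderstorm(3) = 7 (expected 5)
Line 2: hoof(1) + without(2) + wonderful(3) + crystal(2) = 8 (expected 7)
Line 3: impossible(4) + stair(1) + starts(1) = 6 (expected 7)

No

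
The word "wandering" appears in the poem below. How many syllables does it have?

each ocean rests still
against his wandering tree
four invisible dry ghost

3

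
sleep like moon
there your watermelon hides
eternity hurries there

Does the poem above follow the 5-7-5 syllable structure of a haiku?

Line 1: sleep (1), like (1), moon (1) → 3 (expected 5)
Line 2: there (1), your (1), watermelon (4), hides (1) → 7 ✓
Line 3: eternity (4), hurries (2), there (1) → 7 (expected 5)

No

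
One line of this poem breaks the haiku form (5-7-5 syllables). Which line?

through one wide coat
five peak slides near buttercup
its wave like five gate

The first line

Line 1: "through one wide coat": 1+1+1+1 = 4 (expected 5)
Line 2: "five peak slides near buttercup": 1+1+1+1+3 = 7 ✓
Line 3: "its wave like five gate": 1+1+1+1+1 = 5 ✓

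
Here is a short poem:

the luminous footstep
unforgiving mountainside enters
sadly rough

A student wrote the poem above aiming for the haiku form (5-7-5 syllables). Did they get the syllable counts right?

Line 1: the(1) + luminous(3) + footstep(2) = 6 (expected 5)
Line 2: unforgiving(4) + mountainside(3) + enters(2) = 9 (expected 7)
Line 3: sadly(2) + rough(1) = 3 (expected 5)

No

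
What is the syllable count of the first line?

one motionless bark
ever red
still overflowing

The first line: one(1) + motionless(3) + bark(1) = 5

5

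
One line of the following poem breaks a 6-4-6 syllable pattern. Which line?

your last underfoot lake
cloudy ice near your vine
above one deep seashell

Line 1: "your last underfoot lake": 1+1+3+1 = 6 ✓
Line 2: "cloudy ice near your vine": 2+1+1+1+1 = 6 (expected 4)
Line 3: "above one deep seashell": 2+1+1+2 = 6 ✓

The second line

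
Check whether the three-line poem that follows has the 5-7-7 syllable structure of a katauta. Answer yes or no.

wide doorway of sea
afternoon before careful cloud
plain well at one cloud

No

Line 1: wide (1), doorway (2), of (1), sea (1) → 5 ✓
Line 2: afternoon (3), before (2), careful (2), cloud (1) → 8 (expected 7)
Line 3: plain (1), well (1), at (1), one (1), cloud (1) → 5 (expected 7)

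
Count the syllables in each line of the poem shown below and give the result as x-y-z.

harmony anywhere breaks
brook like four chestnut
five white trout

Line 1: "harmony anywhere breaks": 3+3+1 = 7
Line 2: "brook like four chestnut": 1+1+1+2 = 5
Line 3: "five white trout": 1+1+1 = 3

7-5-3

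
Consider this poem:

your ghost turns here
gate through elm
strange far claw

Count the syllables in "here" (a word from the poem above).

1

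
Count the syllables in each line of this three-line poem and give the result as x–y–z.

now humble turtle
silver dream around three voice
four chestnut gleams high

Line 1: "now humble turtle": 1+2+2 = 5
Line 2: "silver dream around three voice": 2+1+2+1+1 = 7
Line 3: "four chestnut gleams high": 1+2+1+1 = 5

5–7–5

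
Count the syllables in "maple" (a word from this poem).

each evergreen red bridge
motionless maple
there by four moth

2

"maple" has 2 syllables.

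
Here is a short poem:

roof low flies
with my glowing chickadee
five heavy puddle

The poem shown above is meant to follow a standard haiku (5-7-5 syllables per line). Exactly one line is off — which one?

Line 1

Line 1: roof(1) + low(1) + flies(1) = 3 (expected 5)
Line 2: with(1) + my(1) + glowing(2) + chickadee(3) = 7 ✓
Line 3: five(1) + heavy(2) + puddle(2) = 5 ✓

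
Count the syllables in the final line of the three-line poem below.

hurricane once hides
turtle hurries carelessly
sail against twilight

The final line: sail (1), against (2), twilight (2) → 5

5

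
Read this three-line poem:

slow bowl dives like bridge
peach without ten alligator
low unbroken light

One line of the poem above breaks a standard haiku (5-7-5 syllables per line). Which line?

Line 1: slow (1), bowl (1), dives (1), like (1), bridge (1) → 5 ✓
Line 2: peach (1), without (2), ten (1), alligator (4) → 8 (expected 7)
Line 3: low (1), unbroken (3), light (1) → 5 ✓

The second line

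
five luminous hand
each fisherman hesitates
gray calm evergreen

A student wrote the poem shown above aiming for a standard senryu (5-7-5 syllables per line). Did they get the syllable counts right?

Yes

Line 1: five(1) + luminous(3) + hand(1) = 5 ✓
Line 2: each(1) + fisherman(3) + hesitates(3) = 7 ✓
Line 3: gray(1) + calm(1) + evergreen(3) = 5 ✓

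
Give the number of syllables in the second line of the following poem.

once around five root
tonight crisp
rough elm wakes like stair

The second line: tonight(2) + crisp(1) = 3

3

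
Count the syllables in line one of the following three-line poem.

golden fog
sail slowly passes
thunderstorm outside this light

Line one: golden (2), fog (1) → 3

3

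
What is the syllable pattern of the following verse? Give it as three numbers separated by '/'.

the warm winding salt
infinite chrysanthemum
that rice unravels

5/7/5

Line 1: the (1), warm (1), winding (2), salt (1) → 5
Line 2: infinite (3), chrysanthemum (4) → 7
Line 3: that (1), rice (1), unravels (3) → 5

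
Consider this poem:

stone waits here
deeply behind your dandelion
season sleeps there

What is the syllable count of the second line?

The second line: "deeply behind your dandelion": 2+2+1+4 = 9

9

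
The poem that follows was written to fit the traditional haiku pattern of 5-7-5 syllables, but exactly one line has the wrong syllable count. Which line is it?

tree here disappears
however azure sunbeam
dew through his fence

The third line

Line 1: tree (1), here (1), disappears (3) → 5 ✓
Line 2: however (3), azure (2), sunbeam (2) → 7 ✓
Line 3: dew (1), through (1), his (1), fence (1) → 4 (expected 5)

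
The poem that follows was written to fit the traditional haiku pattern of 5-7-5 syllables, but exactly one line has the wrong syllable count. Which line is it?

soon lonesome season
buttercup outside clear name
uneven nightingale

The third line

Line 1: "soon lonesome season": 1+2+2 = 5 ✓
Line 2: "buttercup outside clear name": 3+2+1+1 = 7 ✓
Line 3: "uneven nightingale": 3+3 = 6 (expected 5)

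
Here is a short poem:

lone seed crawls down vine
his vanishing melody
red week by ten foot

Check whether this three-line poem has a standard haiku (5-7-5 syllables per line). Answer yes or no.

Yes

Line 1: lone(1) + seed(1) + crawls(1) + down(1) + vine(1) = 5 ✓
Line 2: his(1) + vanishing(3) + melody(3) = 7 ✓
Line 3: red(1) + week(1) + by(1) + ten(1) + foot(1) = 5 ✓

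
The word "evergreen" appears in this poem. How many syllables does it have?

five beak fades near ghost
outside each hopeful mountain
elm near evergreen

3

"evergreen" has 3 syllables.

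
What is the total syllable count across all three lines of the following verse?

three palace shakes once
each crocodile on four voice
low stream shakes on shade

17

Line 1: three (1), palace (2), shakes (1), once (1) → 5
Line 2: each (1), crocodile (3), on (1), four (1), voice (1) → 7
Line 3: low (1), stream (1), shakes (1), on (1), shade (1) → 5
Total: 5 + 7 + 5 = 17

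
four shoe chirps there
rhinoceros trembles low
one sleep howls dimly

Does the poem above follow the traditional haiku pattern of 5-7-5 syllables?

Line 1: four (1), shoe (1), chirps (1), there (1) → 4 (expected 5)
Line 2: rhinoceros (4), trembles (2), low (1) → 7 ✓
Line 3: one (1), sleep (1), howls (1), dimly (2) → 5 ✓

No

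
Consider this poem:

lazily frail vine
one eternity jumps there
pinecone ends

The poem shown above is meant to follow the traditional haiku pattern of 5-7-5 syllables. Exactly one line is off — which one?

Line 1: lazily (3), frail (1), vine (1) → 5 ✓
Line 2: one (1), eternity (4), jumps (1), there (1) → 7 ✓
Line 3: pinecone (2), ends (1) → 3 (expected 5)

The third line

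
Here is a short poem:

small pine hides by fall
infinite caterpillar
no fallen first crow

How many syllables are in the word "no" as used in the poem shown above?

"no" has 1 syllable.

1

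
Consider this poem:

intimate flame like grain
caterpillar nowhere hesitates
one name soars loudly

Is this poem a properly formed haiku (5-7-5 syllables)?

Line 1: intimate (3), flame (1), like (1), grain (1) → 6 (expected 5)
Line 2: caterpillar (4), nowhere (2), hesitates (3) → 9 (expected 7)
Line 3: one (1), name (1), soars (1), loudly (2) → 5 ✓

No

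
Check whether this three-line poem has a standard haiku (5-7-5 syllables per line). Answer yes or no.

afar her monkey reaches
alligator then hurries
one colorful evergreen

No

Line 1: afar(2) + her(1) + monkey(2) + reaches(2) = 7 (expected 5)
Line 2: alligator(4) + then(1) + hurries(2) = 7 ✓
Line 3: one(1) + colorful(3) + evergreen(3) = 7 (expected 5)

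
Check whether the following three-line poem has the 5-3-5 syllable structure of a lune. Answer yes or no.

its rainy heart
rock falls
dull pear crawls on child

No

Line 1: "its rainy heart": 1+2+1 = 4 (expected 5)
Line 2: "rock falls": 1+1 = 2 (expected 3)
Line 3: "dull pear crawls on child": 1+1+1+1+1 = 5 ✓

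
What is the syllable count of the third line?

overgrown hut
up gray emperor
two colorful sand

5

The third line: two(1) + colorful(3) + sand(1) = 5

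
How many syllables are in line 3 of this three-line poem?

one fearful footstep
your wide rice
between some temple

Line 3: "between some temple": 2+1+2 = 5

5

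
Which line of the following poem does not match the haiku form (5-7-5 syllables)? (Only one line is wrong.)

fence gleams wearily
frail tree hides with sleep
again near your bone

Line 2

Line 1: fence (1), gleams (1), wearily (3) → 5 ✓
Line 2: frail (1), tree (1), hides (1), with (1), sleep (1) → 5 (expected 7)
Line 3: again (2), near (1), your (1), bone (1) → 5 ✓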